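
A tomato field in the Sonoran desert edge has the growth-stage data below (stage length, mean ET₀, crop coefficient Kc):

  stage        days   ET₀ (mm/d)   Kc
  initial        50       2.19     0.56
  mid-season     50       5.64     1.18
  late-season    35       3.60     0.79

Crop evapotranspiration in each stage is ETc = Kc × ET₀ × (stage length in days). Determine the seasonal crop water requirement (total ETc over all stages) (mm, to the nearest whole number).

initial: 0.56 × 2.19 × 50 = 61.32 mm
mid-season: 1.18 × 5.64 × 50 = 332.76 mm
late-season: 0.79 × 3.60 × 35 = 99.54 mm
Seasonal total = 493.62 mm

494 mm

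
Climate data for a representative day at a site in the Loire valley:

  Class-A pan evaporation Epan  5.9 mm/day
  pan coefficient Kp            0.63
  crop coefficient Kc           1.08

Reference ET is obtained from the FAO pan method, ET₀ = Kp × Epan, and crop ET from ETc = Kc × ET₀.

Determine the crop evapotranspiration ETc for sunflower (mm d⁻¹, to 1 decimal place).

4.0 mm d⁻¹

ET₀ = 0.63 × 5.9 = 3.7170 mm/d
ETc = Kc × ET₀ = 1.08 × 3.7170 = 4.0144 mm/d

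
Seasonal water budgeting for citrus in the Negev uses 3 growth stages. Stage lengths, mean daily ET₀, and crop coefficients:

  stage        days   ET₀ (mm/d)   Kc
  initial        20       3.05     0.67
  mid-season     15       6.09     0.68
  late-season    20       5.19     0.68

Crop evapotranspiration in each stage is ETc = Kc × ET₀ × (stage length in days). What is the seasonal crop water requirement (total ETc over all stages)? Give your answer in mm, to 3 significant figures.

initial: 0.67 × 3.05 × 20 = 40.87 mm
mid-season: 0.68 × 6.09 × 15 = 62.12 mm
late-season: 0.68 × 5.19 × 20 = 70.58 mm
Seasonal total = 173.57 mm

174 mm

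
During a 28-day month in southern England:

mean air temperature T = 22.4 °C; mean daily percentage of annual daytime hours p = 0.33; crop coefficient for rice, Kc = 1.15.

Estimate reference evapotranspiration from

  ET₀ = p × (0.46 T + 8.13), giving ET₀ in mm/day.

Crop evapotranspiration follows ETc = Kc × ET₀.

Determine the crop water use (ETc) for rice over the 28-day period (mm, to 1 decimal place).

ET₀ = 0.33 × (0.46 × 22.4 + 8.13) = 0.33 × 18.434 = 6.0832 mm/d
ETc = Kc × ET₀ = 1.15 × 6.0832 = 6.9957 mm/d
Over 28 days: 6.9957 × 28 = 195.880 mm

195.9 mm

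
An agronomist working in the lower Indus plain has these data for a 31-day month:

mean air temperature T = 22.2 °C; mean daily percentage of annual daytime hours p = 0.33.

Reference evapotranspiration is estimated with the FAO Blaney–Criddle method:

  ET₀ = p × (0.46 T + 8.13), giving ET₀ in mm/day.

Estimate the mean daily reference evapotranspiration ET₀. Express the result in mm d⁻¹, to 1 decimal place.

6.1 mm d⁻¹

ET₀ = 0.33 × (0.46 × 22.2 + 8.13) = 0.33 × 18.342 = 6.0529 mm/d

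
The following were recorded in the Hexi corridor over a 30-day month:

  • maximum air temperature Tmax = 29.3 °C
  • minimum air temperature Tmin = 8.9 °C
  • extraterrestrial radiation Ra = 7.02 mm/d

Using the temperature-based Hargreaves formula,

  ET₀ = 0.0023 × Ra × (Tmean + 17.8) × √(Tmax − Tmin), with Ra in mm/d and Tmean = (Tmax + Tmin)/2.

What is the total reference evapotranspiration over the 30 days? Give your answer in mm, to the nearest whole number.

81 mm

Tmean = (29.3 + 8.9)/2 = 19.10 °C
ET₀ = 0.0023 × 7.02 × (19.10 + 17.8) × √20.4 = 0.0023 × 7.02 × 36.90 × 4.5166 = 2.6909 mm/d
Over 30 days: 2.6909 × 30 = 80.727 mm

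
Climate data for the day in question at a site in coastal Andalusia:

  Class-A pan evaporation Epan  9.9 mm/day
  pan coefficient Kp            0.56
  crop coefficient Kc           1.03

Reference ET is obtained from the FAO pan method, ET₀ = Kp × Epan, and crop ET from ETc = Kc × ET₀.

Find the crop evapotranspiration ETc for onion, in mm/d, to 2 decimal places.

ET₀ = 0.56 × 9.9 = 5.5440 mm/d
ETc = Kc × ET₀ = 1.03 × 5.5440 = 5.7103 mm/d

5.71 mm/d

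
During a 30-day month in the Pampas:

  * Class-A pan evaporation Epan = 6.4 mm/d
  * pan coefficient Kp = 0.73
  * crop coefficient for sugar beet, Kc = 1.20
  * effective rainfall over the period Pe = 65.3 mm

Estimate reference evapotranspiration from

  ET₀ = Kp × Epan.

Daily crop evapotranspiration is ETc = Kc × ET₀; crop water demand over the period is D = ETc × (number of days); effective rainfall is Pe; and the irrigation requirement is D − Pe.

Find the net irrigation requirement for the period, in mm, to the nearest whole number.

103 mm

ET₀ = 0.73 × 6.4 = 4.6720 mm/d
ETc = Kc × ET₀ = 1.20 × 4.6720 = 5.6064 mm/d
Crop demand D = ETc × 30 d = 5.6064 × 30 = 168.192 mm
D − Pe = 168.192 − 65.3 = 102.892 mm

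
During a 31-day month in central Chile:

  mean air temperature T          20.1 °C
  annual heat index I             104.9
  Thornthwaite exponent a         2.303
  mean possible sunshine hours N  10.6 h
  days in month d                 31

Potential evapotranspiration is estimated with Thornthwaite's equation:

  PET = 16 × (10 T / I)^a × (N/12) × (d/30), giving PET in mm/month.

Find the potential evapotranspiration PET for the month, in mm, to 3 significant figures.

65.3 mm

10T/I = 10 × 20.1 / 104.9 = 1.9161
(10T/I)^a = 1.9161^2.303 = 4.4710
Uncorrected PET = 16 × 4.4710 = 71.536 mm
Correction = (N/12)(d/30) = (10.6/12)(31/30) = 0.9128
PET = 71.536 × 0.9128 = 65.298 mm/month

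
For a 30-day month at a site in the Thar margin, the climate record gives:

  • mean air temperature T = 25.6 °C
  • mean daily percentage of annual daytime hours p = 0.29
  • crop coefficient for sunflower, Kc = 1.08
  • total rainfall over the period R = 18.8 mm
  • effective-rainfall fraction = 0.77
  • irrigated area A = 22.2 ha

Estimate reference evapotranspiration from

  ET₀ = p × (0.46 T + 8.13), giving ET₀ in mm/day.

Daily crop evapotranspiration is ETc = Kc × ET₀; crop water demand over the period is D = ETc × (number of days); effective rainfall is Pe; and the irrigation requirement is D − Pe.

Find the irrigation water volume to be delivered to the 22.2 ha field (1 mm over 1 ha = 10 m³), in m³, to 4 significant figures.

ET₀ = 0.29 × (0.46 × 25.6 + 8.13) = 0.29 × 19.906 = 5.7727 mm/d
ETc = Kc × ET₀ = 1.08 × 5.7727 = 6.2345 mm/d
Crop demand D = ETc × 30 d = 6.2345 × 30 = 187.035 mm
Pe = 0.77 × 18.8 = 14.476 mm
D − Pe = 187.035 − 14.476 = 172.559 mm
Volume = 172.559 mm × 22.2 ha × 10 = 38308.1 m³

38310 m³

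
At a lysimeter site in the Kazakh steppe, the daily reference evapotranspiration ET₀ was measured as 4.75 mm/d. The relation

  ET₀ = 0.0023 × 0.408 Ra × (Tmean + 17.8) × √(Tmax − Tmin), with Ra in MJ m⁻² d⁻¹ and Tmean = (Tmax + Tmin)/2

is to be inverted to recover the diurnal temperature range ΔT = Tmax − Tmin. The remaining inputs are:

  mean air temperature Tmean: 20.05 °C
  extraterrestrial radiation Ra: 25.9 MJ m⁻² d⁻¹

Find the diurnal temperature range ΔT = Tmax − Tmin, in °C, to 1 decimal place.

26.7 °C

√ΔT = ET₀ / [0.0023 × 0.408 × Ra × (Tmean+17.8)] = 4.75 / (0.0023 × 10.5672 × 37.85) = 5.1634
ΔT = 5.1634² = 26.661 °C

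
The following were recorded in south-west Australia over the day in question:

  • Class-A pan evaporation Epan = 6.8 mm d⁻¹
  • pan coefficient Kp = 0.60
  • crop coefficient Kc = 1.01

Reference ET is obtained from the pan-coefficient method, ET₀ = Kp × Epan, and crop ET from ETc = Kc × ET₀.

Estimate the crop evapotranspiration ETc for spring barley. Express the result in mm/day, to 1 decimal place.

4.1 mm/day

ET₀ = 0.60 × 6.8 = 4.0800 mm/d
ETc = Kc × ET₀ = 1.01 × 4.0800 = 4.1208 mm/d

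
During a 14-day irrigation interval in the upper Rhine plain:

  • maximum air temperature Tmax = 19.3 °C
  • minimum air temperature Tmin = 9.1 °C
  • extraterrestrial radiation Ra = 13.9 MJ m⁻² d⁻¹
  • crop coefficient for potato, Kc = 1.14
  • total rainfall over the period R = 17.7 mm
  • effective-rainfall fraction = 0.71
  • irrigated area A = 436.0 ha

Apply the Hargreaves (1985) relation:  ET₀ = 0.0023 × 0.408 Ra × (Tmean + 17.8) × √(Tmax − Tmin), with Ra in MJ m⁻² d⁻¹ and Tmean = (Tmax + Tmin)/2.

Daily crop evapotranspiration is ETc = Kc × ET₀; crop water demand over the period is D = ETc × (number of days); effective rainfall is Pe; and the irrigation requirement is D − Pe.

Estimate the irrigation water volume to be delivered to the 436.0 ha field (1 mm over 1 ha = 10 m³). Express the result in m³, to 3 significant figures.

Tmean = (19.3 + 9.1)/2 = 14.20 °C
0.408 Ra = 0.408 × 13.9 = 5.6712 mm/d equivalent
ET₀ = 0.0023 × 5.6712 × (14.20 + 17.8) × √10.2 = 0.0023 × 5.6712 × 32.00 × 3.1937 = 1.3331 mm/d
ETc = Kc × ET₀ = 1.14 × 1.3331 = 1.5197 mm/d
Crop demand D = ETc × 14 d = 1.5197 × 14 = 21.276 mm
Pe = 0.71 × 17.7 = 12.567 mm
D − Pe = 21.276 − 12.567 = 8.709 mm
Volume = 8.709 mm × 436.0 ha × 10 = 37971.2 m³

38000 m³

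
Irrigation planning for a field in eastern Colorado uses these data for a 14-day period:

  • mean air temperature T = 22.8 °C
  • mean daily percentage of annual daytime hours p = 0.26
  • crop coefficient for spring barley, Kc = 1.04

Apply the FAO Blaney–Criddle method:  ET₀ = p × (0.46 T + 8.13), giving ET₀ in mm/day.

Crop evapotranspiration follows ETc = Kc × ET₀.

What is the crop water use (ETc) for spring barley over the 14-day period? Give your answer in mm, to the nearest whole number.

70 mm

ET₀ = 0.26 × (0.46 × 22.8 + 8.13) = 0.26 × 18.618 = 4.8407 mm/d
ETc = Kc × ET₀ = 1.04 × 4.8407 = 5.0343 mm/d
Over 14 days: 5.0343 × 14 = 70.480 mm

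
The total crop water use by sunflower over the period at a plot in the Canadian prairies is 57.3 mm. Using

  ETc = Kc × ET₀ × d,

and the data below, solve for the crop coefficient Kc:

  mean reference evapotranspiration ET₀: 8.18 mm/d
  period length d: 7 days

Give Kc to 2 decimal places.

ETc = Kc × ET₀ × d  ⇒  Kc = ETc / (ET₀ × d)
Kc = 57.3 / (8.18 × 7) = 57.3 / 57.26 = 1.0007

1.00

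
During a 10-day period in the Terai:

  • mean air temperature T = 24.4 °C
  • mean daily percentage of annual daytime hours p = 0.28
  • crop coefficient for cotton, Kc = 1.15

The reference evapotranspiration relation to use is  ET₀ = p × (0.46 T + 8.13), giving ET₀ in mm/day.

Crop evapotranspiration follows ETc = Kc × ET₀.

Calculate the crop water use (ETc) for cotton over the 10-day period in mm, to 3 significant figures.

62.3 mm

ET₀ = 0.28 × (0.46 × 24.4 + 8.13) = 0.28 × 19.354 = 5.4191 mm/d
ETc = Kc × ET₀ = 1.15 × 5.4191 = 6.2320 mm/d
Over 10 days: 6.2320 × 10 = 62.320 mm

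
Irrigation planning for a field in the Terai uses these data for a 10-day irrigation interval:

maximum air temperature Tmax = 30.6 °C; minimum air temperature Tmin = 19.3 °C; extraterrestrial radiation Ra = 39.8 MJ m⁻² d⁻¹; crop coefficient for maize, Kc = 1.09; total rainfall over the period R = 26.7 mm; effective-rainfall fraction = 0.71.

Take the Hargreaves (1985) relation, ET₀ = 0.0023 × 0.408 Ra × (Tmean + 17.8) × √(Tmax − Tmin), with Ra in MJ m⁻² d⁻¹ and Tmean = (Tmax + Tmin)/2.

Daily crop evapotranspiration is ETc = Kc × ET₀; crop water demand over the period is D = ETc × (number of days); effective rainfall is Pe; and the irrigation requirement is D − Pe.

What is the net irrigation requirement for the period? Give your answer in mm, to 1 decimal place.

Tmean = (30.6 + 19.3)/2 = 24.95 °C
0.408 Ra = 0.408 × 39.8 = 16.2384 mm/d equivalent
ET₀ = 0.0023 × 16.2384 × (24.95 + 17.8) × √11.3 = 0.0023 × 16.2384 × 42.75 × 3.3615 = 5.3671 mm/d
ETc = Kc × ET₀ = 1.09 × 5.3671 = 5.8501 mm/d
Crop demand D = ETc × 10 d = 5.8501 × 10 = 58.501 mm
Pe = 0.71 × 26.7 = 18.957 mm
D − Pe = 58.501 − 18.957 = 39.544 mm

39.5 mm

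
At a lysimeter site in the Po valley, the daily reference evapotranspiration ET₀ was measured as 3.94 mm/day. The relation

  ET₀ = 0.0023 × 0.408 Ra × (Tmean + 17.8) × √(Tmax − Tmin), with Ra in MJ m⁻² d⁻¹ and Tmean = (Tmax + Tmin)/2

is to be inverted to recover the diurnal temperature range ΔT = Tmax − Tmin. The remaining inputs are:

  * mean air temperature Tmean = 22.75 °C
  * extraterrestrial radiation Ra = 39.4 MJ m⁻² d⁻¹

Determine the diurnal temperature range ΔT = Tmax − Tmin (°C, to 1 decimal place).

√ΔT = ET₀ / [0.0023 × 0.408 × Ra × (Tmean+17.8)] = 3.94 / (0.0023 × 16.0752 × 40.55) = 2.6280
ΔT = 2.6280² = 6.906 °C

6.9 °C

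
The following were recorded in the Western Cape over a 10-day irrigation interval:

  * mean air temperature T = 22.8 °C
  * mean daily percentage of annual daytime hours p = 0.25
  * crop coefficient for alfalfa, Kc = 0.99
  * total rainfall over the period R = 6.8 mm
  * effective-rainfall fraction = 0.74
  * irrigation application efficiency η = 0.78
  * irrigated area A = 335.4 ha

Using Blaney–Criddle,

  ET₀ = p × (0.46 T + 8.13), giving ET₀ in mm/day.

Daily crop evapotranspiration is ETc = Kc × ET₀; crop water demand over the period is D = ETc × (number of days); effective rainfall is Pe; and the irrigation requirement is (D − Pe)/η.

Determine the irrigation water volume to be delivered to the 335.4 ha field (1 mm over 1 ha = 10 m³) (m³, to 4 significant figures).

ET₀ = 0.25 × (0.46 × 22.8 + 8.13) = 0.25 × 18.618 = 4.6545 mm/d
ETc = Kc × ET₀ = 0.99 × 4.6545 = 4.6080 mm/d
Crop demand D = ETc × 10 d = 4.6080 × 10 = 46.080 mm
Pe = 0.74 × 6.8 = 5.032 mm
D − Pe = 46.080 − 5.032 = 41.048 mm
Gross irrigation = 41.048 / 0.78 = 52.626 mm
Volume = 52.626 mm × 335.4 ha × 10 = 176507.6 m³

176500 m³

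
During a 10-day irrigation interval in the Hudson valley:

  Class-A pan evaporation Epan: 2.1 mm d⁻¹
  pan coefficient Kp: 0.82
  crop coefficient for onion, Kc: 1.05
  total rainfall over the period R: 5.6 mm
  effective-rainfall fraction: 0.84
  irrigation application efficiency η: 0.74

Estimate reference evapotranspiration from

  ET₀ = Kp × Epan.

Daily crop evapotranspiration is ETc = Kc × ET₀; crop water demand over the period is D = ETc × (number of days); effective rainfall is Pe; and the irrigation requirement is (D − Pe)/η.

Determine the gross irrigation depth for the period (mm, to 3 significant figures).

18.1 mm

ET₀ = 0.82 × 2.1 = 1.7220 mm/d
ETc = Kc × ET₀ = 1.05 × 1.7220 = 1.8081 mm/d
Crop demand D = ETc × 10 d = 1.8081 × 10 = 18.081 mm
Pe = 0.84 × 5.6 = 4.704 mm
D − Pe = 18.081 − 4.704 = 13.377 mm
Gross irrigation = 13.377 / 0.74 = 18.077 mm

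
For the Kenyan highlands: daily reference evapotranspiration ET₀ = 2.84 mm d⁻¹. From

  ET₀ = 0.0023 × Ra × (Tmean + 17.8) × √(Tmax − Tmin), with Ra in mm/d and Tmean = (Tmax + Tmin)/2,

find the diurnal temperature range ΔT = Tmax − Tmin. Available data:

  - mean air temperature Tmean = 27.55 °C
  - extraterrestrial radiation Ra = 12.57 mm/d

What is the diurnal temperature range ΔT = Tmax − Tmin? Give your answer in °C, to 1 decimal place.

√ΔT = ET₀ / [0.0023 × Ra × (Tmean+17.8)] = 2.84 / (0.0023 × 12.57 × 45.35) = 2.1661
ΔT = 2.1661² = 4.692 °C

4.7 °C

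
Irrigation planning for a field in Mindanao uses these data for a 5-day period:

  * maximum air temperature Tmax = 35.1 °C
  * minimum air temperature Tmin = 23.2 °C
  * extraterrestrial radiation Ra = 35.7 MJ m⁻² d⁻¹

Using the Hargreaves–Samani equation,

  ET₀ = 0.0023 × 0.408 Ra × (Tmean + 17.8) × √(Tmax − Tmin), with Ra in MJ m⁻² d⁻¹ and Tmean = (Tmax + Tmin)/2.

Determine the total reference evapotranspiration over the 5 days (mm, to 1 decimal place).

27.1 mm

Tmean = (35.1 + 23.2)/2 = 29.15 °C
0.408 Ra = 0.408 × 35.7 = 14.5656 mm/d equivalent
ET₀ = 0.0023 × 14.5656 × (29.15 + 17.8) × √11.9 = 0.0023 × 14.5656 × 46.95 × 3.4496 = 5.4258 mm/d
Over 5 days: 5.4258 × 5 = 27.129 mm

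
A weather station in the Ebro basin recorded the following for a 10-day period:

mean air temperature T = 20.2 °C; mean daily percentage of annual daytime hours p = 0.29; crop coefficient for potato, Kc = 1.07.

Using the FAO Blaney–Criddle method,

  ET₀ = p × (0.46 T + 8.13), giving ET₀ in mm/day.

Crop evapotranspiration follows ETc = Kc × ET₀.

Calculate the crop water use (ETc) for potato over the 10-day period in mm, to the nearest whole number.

ET₀ = 0.29 × (0.46 × 20.2 + 8.13) = 0.29 × 17.422 = 5.0524 mm/d
ETc = Kc × ET₀ = 1.07 × 5.0524 = 5.4061 mm/d
Over 10 days: 5.4061 × 10 = 54.061 mm

54 mm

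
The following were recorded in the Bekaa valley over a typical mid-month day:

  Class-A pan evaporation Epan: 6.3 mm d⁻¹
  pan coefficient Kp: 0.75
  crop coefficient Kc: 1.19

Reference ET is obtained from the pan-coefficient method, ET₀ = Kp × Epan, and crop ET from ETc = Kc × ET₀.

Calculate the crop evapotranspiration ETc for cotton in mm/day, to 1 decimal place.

5.6 mm/day

ET₀ = 0.75 × 6.3 = 4.7250 mm/d
ETc = Kc × ET₀ = 1.19 × 4.7250 = 5.6228 mm/d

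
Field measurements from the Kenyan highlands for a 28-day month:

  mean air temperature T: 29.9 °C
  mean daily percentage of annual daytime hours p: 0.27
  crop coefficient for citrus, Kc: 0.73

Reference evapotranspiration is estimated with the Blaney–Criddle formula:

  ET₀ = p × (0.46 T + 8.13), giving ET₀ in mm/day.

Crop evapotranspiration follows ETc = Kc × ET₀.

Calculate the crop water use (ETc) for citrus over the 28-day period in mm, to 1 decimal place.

ET₀ = 0.27 × (0.46 × 29.9 + 8.13) = 0.27 × 21.884 = 5.9087 mm/d
ETc = Kc × ET₀ = 0.73 × 5.9087 = 4.3134 mm/d
Over 28 days: 4.3134 × 28 = 120.775 mm

120.8 mm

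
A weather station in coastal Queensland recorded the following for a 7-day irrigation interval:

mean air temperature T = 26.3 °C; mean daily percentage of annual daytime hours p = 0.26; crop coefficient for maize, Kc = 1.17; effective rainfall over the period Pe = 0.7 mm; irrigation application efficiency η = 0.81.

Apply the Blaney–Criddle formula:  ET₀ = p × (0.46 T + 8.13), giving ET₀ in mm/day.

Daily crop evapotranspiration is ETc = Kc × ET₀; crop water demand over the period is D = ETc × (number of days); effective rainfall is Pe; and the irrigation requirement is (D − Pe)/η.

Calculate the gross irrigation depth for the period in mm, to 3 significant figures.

52.3 mm

ET₀ = 0.26 × (0.46 × 26.3 + 8.13) = 0.26 × 20.228 = 5.2593 mm/d
ETc = Kc × ET₀ = 1.17 × 5.2593 = 6.1534 mm/d
Crop demand D = ETc × 7 d = 6.1534 × 7 = 43.074 mm
D − Pe = 43.074 − 0.7 = 42.374 mm
Gross irrigation = 42.374 / 0.81 = 52.314 mm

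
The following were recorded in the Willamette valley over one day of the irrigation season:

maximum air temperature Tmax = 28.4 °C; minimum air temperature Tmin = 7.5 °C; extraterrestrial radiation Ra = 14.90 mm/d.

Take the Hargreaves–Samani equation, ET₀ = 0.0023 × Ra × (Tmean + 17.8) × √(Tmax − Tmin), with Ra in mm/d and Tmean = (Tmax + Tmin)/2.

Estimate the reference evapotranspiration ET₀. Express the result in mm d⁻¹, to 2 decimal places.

Tmean = (28.4 + 7.5)/2 = 17.95 °C
ET₀ = 0.0023 × 14.90 × (17.95 + 17.8) × √20.9 = 0.0023 × 14.90 × 35.75 × 4.5717 = 5.6010 mm/d

5.60 mm d⁻¹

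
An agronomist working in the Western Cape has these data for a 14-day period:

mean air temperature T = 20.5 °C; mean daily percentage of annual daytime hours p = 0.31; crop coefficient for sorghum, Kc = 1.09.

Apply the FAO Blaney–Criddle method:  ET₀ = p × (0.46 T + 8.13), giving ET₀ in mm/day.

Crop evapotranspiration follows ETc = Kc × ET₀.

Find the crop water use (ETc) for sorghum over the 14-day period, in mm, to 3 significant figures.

83.1 mm

ET₀ = 0.31 × (0.46 × 20.5 + 8.13) = 0.31 × 17.560 = 5.4436 mm/d
ETc = Kc × ET₀ = 1.09 × 5.4436 = 5.9335 mm/d
Over 14 days: 5.9335 × 14 = 83.069 mm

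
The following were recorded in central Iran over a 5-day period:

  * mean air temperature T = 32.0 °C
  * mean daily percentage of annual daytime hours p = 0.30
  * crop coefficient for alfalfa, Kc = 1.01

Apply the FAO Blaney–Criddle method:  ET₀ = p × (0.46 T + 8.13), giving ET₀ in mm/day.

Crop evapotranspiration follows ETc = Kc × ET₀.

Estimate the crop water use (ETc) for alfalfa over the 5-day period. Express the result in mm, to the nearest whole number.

35 mm

ET₀ = 0.30 × (0.46 × 32.0 + 8.13) = 0.30 × 22.850 = 6.8550 mm/d
ETc = Kc × ET₀ = 1.01 × 6.8550 = 6.9236 mm/d
Over 5 days: 6.9236 × 5 = 34.618 mm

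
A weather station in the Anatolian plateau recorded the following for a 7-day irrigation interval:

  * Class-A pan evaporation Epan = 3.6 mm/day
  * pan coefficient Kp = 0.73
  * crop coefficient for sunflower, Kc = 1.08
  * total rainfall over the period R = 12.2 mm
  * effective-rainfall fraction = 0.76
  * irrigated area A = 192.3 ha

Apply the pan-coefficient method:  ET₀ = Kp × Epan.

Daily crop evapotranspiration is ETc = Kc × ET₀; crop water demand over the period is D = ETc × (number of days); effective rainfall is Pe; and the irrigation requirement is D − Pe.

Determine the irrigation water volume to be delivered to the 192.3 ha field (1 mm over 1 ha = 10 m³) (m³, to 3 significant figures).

ET₀ = 0.73 × 3.6 = 2.6280 mm/d
ETc = Kc × ET₀ = 1.08 × 2.6280 = 2.8382 mm/d
Crop demand D = ETc × 7 d = 2.8382 × 7 = 19.867 mm
Pe = 0.76 × 12.2 = 9.272 mm
D − Pe = 19.867 − 9.272 = 10.595 mm
Volume = 10.595 mm × 192.3 ha × 10 = 20374.2 m³

20400 m³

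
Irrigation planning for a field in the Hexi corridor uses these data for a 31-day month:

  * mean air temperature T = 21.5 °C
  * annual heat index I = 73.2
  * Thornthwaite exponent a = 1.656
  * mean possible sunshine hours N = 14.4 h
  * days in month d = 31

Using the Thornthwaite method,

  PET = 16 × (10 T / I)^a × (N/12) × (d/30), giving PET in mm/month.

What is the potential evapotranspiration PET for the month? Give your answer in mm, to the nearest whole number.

10T/I = 10 × 21.5 / 73.2 = 2.9372
(10T/I)^a = 2.9372^1.656 = 5.9552
Uncorrected PET = 16 × 5.9552 = 95.283 mm
Correction = (N/12)(d/30) = (14.4/12)(31/30) = 1.2400
PET = 95.283 × 1.2400 = 118.151 mm/month

118 mm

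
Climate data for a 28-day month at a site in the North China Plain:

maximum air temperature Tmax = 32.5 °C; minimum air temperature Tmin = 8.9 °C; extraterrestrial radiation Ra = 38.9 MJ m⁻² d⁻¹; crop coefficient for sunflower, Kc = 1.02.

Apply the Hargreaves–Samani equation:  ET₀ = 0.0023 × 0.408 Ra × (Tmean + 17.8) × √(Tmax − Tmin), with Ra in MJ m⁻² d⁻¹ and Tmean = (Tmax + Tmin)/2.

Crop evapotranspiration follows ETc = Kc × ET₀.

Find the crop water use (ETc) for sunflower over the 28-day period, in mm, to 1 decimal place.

195.0 mm

Tmean = (32.5 + 8.9)/2 = 20.70 °C
0.408 Ra = 0.408 × 38.9 = 15.8712 mm/d equivalent
ET₀ = 0.0023 × 15.8712 × (20.70 + 17.8) × √23.6 = 0.0023 × 15.8712 × 38.50 × 4.8580 = 6.8274 mm/d
ETc = Kc × ET₀ = 1.02 × 6.8274 = 6.9639 mm/d
Over 28 days: 6.9639 × 28 = 194.989 mm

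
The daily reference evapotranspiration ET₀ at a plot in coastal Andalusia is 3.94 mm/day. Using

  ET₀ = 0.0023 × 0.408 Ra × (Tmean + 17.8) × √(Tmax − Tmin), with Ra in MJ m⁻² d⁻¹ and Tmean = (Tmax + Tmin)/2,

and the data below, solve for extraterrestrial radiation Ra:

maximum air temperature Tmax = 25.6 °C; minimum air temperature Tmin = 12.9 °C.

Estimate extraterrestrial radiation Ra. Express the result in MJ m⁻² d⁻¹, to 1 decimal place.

31.8 MJ m⁻² d⁻¹

Tmean = (25.6+12.9)/2 = 19.25 °C; ΔT = 12.7
Ra = ET₀ / [0.0023 × 0.408 × (Tmean+17.8) × √ΔT]
   = 3.94 / (0.0023 × 0.408 × 37.05 × 3.5637) = 31.799 MJ m⁻² d⁻¹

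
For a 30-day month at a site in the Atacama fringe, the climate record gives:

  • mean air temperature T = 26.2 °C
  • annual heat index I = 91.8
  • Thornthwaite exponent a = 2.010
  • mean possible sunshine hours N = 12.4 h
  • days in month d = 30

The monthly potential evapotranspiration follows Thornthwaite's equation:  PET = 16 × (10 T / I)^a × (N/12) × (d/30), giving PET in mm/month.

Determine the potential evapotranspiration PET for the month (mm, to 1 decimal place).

136.1 mm

10T/I = 10 × 26.2 / 91.8 = 2.8540
(10T/I)^a = 2.8540^2.010 = 8.2312
Uncorrected PET = 16 × 8.2312 = 131.699 mm
Correction = (N/12)(d/30) = (12.4/12)(30/30) = 1.0333
PET = 131.699 × 1.0333 = 136.085 mm/month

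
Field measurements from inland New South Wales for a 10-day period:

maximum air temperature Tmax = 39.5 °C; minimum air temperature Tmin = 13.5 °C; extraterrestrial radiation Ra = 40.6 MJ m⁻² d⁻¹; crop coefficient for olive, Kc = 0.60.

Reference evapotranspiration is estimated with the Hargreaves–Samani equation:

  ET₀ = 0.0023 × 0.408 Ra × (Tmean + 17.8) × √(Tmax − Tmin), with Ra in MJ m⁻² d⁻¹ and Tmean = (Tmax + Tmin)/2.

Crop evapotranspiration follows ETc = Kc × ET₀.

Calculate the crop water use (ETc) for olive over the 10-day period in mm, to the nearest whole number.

Tmean = (39.5 + 13.5)/2 = 26.50 °C
0.408 Ra = 0.408 × 40.6 = 16.5648 mm/d equivalent
ET₀ = 0.0023 × 16.5648 × (26.50 + 17.8) × √26.0 = 0.0023 × 16.5648 × 44.30 × 5.0990 = 8.6060 mm/d
ETc = Kc × ET₀ = 0.60 × 8.6060 = 5.1636 mm/d
Over 10 days: 5.1636 × 10 = 51.636 mm

52 mm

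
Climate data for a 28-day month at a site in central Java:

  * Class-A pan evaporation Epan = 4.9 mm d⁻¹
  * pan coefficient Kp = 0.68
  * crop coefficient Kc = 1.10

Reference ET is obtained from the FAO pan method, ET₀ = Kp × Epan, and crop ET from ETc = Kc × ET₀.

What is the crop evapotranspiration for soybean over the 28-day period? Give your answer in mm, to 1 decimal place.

102.6 mm

ET₀ = 0.68 × 4.9 = 3.3320 mm/d
ETc = Kc × ET₀ = 1.10 × 3.3320 = 3.6652 mm/d
Over 28 days: 3.6652 × 28 = 102.626 mm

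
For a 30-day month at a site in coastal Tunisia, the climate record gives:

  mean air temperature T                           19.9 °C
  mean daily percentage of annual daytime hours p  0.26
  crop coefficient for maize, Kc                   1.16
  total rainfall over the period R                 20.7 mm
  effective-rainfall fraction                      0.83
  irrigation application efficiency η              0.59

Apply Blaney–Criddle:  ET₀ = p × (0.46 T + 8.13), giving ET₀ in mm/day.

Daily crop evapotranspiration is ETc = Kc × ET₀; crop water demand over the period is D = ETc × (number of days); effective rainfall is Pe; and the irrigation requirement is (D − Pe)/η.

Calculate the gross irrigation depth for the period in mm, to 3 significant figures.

236 mm

ET₀ = 0.26 × (0.46 × 19.9 + 8.13) = 0.26 × 17.284 = 4.4938 mm/d
ETc = Kc × ET₀ = 1.16 × 4.4938 = 5.2128 mm/d
Crop demand D = ETc × 30 d = 5.2128 × 30 = 156.384 mm
Pe = 0.83 × 20.7 = 17.181 mm
D − Pe = 156.384 − 17.181 = 139.203 mm
Gross irrigation = 139.203 / 0.59 = 235.937 mm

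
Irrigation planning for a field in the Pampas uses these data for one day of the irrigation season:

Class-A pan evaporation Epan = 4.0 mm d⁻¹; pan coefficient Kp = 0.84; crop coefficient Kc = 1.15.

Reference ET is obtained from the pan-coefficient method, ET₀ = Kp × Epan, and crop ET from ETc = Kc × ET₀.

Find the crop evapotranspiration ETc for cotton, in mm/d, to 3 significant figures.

ET₀ = 0.84 × 4.0 = 3.3600 mm/d
ETc = Kc × ET₀ = 1.15 × 3.3600 = 3.8640 mm/d

3.86 mm/d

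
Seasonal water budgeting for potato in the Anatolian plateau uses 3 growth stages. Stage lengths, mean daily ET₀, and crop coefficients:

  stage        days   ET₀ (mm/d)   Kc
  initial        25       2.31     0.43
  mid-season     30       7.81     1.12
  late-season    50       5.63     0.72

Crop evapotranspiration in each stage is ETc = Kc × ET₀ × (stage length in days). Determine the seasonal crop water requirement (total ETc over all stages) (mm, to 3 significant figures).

initial: 0.43 × 2.31 × 25 = 24.83 mm
mid-season: 1.12 × 7.81 × 30 = 262.42 mm
late-season: 0.72 × 5.63 × 50 = 202.68 mm
Seasonal total = 489.93 mm

490 mm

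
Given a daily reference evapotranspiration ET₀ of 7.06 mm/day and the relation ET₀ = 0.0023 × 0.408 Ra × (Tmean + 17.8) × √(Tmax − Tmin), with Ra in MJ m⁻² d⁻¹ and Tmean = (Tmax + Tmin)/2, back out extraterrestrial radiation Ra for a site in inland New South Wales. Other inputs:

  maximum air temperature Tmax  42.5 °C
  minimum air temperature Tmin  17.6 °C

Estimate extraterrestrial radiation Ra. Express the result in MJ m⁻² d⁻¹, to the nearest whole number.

Tmean = (42.5+17.6)/2 = 30.05 °C; ΔT = 24.9
Ra = ET₀ / [0.0023 × 0.408 × (Tmean+17.8) × √ΔT]
   = 7.06 / (0.0023 × 0.408 × 47.85 × 4.9900) = 31.509 MJ m⁻² d⁻¹

32 MJ m⁻² d⁻¹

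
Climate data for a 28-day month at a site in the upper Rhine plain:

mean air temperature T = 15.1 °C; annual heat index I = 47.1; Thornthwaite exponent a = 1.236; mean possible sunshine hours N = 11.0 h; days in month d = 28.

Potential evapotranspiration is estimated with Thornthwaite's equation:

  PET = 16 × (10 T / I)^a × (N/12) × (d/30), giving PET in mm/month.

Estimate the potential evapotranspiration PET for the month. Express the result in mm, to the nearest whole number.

10T/I = 10 × 15.1 / 47.1 = 3.2059
(10T/I)^a = 3.2059^1.236 = 4.2204
Uncorrected PET = 16 × 4.2204 = 67.526 mm
Correction = (N/12)(d/30) = (11.0/12)(28/30) = 0.8556
PET = 67.526 × 0.8556 = 57.775 mm/month

58 mm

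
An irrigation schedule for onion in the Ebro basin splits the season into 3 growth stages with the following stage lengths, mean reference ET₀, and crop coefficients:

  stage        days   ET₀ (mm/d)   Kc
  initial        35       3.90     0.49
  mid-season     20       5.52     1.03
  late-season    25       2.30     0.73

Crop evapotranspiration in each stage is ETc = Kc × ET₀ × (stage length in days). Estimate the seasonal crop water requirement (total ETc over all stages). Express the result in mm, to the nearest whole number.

223 mm

initial: 0.49 × 3.90 × 35 = 66.89 mm
mid-season: 1.03 × 5.52 × 20 = 113.71 mm
late-season: 0.73 × 2.30 × 25 = 41.98 mm
Seasonal total = 222.58 mm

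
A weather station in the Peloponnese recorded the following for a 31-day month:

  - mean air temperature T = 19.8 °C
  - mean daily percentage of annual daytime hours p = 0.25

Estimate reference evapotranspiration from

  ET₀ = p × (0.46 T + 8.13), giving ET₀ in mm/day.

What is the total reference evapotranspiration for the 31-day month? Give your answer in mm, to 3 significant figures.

134 mm

ET₀ = 0.25 × (0.46 × 19.8 + 8.13) = 0.25 × 17.238 = 4.3095 mm/d
Monthly total = 4.3095 × 31 = 133.595 mm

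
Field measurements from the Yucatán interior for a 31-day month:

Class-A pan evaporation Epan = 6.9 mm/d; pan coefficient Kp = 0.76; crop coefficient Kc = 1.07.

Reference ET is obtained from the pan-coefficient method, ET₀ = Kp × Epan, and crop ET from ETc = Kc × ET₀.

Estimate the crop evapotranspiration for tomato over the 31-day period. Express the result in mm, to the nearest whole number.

174 mm

ET₀ = 0.76 × 6.9 = 5.2440 mm/d
ETc = Kc × ET₀ = 1.07 × 5.2440 = 5.6111 mm/d
Over 31 days: 5.6111 × 31 = 173.944 mm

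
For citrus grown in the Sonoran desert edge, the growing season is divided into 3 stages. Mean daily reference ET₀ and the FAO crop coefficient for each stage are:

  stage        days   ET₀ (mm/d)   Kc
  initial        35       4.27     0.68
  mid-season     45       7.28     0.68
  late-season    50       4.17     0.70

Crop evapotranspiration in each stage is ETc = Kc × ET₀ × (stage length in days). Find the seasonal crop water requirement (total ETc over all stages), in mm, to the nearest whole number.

initial: 0.68 × 4.27 × 35 = 101.63 mm
mid-season: 0.68 × 7.28 × 45 = 222.77 mm
late-season: 0.70 × 4.17 × 50 = 145.95 mm
Seasonal total = 470.35 mm

470 mm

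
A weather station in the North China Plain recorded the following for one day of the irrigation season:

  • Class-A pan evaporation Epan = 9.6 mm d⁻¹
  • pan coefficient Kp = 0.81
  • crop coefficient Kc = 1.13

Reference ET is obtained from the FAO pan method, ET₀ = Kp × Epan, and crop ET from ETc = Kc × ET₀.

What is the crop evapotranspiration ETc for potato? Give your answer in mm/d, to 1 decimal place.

ET₀ = 0.81 × 9.6 = 7.7760 mm/d
ETc = Kc × ET₀ = 1.13 × 7.7760 = 8.7869 mm/d

8.8 mm/d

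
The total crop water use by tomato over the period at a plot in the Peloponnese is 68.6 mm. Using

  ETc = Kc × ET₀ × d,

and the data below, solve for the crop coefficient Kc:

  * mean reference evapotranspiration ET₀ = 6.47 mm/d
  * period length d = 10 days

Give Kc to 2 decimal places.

ETc = Kc × ET₀ × d  ⇒  Kc = ETc / (ET₀ × d)
Kc = 68.6 / (6.47 × 10) = 68.6 / 64.70 = 1.0603

1.06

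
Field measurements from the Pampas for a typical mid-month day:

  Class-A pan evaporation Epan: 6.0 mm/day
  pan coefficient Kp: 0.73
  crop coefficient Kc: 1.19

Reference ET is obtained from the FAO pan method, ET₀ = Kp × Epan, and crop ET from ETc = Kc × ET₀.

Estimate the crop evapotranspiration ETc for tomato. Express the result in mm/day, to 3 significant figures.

5.21 mm/day

ET₀ = 0.73 × 6.0 = 4.3800 mm/d
ETc = Kc × ET₀ = 1.19 × 4.3800 = 5.2122 mm/d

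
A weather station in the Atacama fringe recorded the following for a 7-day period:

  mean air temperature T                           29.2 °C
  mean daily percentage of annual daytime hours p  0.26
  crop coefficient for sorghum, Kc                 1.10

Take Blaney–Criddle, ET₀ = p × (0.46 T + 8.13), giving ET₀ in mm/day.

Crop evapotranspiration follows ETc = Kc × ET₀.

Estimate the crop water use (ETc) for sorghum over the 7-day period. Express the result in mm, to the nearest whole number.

ET₀ = 0.26 × (0.46 × 29.2 + 8.13) = 0.26 × 21.562 = 5.6061 mm/d
ETc = Kc × ET₀ = 1.10 × 5.6061 = 6.1667 mm/d
Over 7 days: 6.1667 × 7 = 43.167 mm

43 mm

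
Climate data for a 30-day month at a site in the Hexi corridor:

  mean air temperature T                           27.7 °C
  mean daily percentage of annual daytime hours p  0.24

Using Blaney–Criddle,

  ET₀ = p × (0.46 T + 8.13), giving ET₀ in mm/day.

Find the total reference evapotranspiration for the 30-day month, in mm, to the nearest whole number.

150 mm

ET₀ = 0.24 × (0.46 × 27.7 + 8.13) = 0.24 × 20.872 = 5.0093 mm/d
Monthly total = 5.0093 × 30 = 150.279 mm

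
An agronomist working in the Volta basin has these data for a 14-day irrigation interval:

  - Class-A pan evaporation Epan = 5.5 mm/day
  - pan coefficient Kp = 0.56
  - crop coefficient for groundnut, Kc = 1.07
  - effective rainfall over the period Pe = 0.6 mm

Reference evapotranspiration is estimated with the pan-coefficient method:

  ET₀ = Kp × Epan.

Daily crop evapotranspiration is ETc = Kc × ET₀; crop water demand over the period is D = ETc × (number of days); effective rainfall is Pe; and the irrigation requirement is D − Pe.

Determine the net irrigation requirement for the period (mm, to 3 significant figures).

ET₀ = 0.56 × 5.5 = 3.0800 mm/d
ETc = Kc × ET₀ = 1.07 × 3.0800 = 3.2956 mm/d
Crop demand D = ETc × 14 d = 3.2956 × 14 = 46.138 mm
D − Pe = 46.138 − 0.6 = 45.538 mm

45.5 mm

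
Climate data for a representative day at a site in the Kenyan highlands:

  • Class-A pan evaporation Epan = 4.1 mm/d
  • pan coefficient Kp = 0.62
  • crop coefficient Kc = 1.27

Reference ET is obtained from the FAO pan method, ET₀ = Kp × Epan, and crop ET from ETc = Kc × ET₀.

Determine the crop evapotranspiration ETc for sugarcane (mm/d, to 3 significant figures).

3.23 mm/d

ET₀ = 0.62 × 4.1 = 2.5420 mm/d
ETc = Kc × ET₀ = 1.27 × 2.5420 = 3.2283 mm/d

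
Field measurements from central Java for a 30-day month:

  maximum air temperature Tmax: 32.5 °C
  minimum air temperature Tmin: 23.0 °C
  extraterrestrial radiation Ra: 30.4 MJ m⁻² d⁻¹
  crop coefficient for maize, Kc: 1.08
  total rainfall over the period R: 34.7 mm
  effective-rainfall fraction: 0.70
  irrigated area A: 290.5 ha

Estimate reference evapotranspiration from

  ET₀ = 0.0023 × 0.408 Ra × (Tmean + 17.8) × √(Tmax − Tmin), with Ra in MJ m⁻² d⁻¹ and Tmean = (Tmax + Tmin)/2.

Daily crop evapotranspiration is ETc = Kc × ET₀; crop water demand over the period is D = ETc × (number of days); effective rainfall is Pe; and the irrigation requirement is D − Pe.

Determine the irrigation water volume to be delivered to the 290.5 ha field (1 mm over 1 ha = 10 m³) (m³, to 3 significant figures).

Tmean = (32.5 + 23.0)/2 = 27.75 °C
0.408 Ra = 0.408 × 30.4 = 12.4032 mm/d equivalent
ET₀ = 0.0023 × 12.4032 × (27.75 + 17.8) × √9.5 = 0.0023 × 12.4032 × 45.55 × 3.0822 = 4.0051 mm/d
ETc = Kc × ET₀ = 1.08 × 4.0051 = 4.3255 mm/d
Crop demand D = ETc × 30 d = 4.3255 × 30 = 129.765 mm
Pe = 0.70 × 34.7 = 24.290 mm
D − Pe = 129.765 − 24.290 = 105.475 mm
Volume = 105.475 mm × 290.5 ha × 10 = 306404.9 m³

306000 m³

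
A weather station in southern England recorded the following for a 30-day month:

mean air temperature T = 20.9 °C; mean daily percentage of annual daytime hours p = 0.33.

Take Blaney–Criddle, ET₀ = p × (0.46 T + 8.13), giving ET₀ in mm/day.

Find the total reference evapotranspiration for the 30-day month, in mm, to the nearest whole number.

ET₀ = 0.33 × (0.46 × 20.9 + 8.13) = 0.33 × 17.744 = 5.8555 mm/d
Monthly total = 5.8555 × 30 = 175.665 mm

176 mm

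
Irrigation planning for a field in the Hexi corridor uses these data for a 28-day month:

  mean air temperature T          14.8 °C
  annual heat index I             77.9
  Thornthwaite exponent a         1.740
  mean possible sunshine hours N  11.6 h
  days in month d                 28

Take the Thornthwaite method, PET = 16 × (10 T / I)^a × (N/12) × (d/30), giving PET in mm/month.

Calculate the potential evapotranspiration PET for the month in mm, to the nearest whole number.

44 mm

10T/I = 10 × 14.8 / 77.9 = 1.8999
(10T/I)^a = 1.8999^1.740 = 3.0549
Uncorrected PET = 16 × 3.0549 = 48.878 mm
Correction = (N/12)(d/30) = (11.6/12)(28/30) = 0.9022
PET = 48.878 × 0.9022 = 44.098 mm/month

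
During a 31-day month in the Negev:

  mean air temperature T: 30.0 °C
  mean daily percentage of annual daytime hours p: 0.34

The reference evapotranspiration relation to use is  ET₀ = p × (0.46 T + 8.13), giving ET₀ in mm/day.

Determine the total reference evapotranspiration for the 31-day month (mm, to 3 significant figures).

ET₀ = 0.34 × (0.46 × 30.0 + 8.13) = 0.34 × 21.930 = 7.4562 mm/d
Monthly total = 7.4562 × 31 = 231.142 mm

231 mm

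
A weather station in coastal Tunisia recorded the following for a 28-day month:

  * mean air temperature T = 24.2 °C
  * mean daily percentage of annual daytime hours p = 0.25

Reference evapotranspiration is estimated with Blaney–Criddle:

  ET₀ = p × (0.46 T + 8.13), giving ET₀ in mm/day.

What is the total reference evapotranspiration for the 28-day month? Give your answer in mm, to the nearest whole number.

ET₀ = 0.25 × (0.46 × 24.2 + 8.13) = 0.25 × 19.262 = 4.8155 mm/d
Monthly total = 4.8155 × 28 = 134.834 mm

135 mm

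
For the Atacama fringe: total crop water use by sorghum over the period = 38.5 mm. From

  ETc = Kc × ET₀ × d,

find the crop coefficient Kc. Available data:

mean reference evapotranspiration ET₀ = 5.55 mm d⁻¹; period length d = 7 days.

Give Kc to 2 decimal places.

0.99

ETc = Kc × ET₀ × d  ⇒  Kc = ETc / (ET₀ × d)
Kc = 38.5 / (5.55 × 7) = 38.5 / 38.85 = 0.9910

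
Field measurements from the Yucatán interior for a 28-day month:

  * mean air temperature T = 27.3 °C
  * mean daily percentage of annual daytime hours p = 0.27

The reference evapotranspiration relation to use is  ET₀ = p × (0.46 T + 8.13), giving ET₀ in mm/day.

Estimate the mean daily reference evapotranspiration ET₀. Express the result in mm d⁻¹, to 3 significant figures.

5.59 mm d⁻¹

ET₀ = 0.27 × (0.46 × 27.3 + 8.13) = 0.27 × 20.688 = 5.5858 mm/d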